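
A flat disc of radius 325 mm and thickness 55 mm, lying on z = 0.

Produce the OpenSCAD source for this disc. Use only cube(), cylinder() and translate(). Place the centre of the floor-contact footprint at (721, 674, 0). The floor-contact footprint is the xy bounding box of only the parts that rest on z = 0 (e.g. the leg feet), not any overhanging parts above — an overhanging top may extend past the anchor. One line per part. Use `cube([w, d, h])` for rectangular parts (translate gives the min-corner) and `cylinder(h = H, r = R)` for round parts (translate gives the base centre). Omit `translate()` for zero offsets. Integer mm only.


translate([721, 674, 0]) cylinder(h = 55, r = 325);


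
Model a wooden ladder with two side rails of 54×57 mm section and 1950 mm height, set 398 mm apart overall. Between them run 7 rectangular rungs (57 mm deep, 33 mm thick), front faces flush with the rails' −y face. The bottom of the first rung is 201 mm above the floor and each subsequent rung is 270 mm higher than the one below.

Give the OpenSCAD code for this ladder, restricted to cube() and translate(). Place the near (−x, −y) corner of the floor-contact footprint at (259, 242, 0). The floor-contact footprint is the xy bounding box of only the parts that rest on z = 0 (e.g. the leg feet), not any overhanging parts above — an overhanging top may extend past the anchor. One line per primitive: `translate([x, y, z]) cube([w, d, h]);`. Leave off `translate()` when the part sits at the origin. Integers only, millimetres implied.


translate([259, 242, 0]) cube([54, 57, 1950]);
translate([603, 242, 0]) cube([54, 57, 1950]);
translate([313, 242, 201]) cube([290, 57, 33]);
translate([313, 242, 471]) cube([290, 57, 33]);
translate([313, 242, 741]) cube([290, 57, 33]);
translate([313, 242, 1011]) cube([290, 57, 33]);
translate([313, 242, 1281]) cube([290, 57, 33]);
translate([313, 242, 1551]) cube([290, 57, 33]);
translate([313, 242, 1821]) cube([290, 57, 33]);


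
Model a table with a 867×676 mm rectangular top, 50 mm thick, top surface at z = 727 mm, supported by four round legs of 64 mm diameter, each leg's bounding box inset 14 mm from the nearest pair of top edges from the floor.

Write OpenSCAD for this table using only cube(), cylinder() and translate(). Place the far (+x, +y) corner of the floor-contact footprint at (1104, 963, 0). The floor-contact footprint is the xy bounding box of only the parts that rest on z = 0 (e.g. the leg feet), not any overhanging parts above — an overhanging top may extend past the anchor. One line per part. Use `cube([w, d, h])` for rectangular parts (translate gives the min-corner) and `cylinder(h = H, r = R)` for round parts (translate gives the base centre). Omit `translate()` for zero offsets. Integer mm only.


translate([251, 301, 677]) cube([867, 676, 50]);
translate([297, 347, 0]) cylinder(h = 677, r = 32);
translate([1072, 347, 0]) cylinder(h = 677, r = 32);
translate([297, 931, 0]) cylinder(h = 677, r = 32);
translate([1072, 931, 0]) cylinder(h = 677, r = 32);


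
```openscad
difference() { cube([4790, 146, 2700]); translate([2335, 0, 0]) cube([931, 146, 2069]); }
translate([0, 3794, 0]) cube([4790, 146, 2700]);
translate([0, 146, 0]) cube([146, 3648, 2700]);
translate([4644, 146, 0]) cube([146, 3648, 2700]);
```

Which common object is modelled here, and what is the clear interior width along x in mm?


A single room. The interior width is 4498 mm.

Four walls enclosing a rectangle with a door in the front wall — a room. Outside width 4790 minus two 146 mm walls gives 4498 mm.


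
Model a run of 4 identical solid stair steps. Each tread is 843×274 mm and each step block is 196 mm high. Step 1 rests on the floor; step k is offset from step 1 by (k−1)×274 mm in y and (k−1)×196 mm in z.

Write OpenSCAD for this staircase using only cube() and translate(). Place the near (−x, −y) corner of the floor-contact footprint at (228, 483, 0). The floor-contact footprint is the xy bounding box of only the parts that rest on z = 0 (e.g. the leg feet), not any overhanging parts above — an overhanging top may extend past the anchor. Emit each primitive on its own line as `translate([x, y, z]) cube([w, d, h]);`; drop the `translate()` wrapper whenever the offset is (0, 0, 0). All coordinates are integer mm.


translate([228, 483, 0]) cube([843, 274, 196]);
translate([228, 757, 196]) cube([843, 274, 196]);
translate([228, 1031, 392]) cube([843, 274, 196]);
translate([228, 1305, 588]) cube([843, 274, 196]);


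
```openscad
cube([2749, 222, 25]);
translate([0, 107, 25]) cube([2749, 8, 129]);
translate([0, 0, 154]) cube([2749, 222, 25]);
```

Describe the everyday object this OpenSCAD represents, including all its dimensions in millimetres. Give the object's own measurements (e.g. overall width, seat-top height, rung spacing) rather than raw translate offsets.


An I-beam lying along x, 2749 mm long. Overall section height 179 mm. Two flanges 222 mm wide (y) and 25 mm thick, one on the floor and one at the top; a web 8 mm thick runs between them, centred on the flange width.


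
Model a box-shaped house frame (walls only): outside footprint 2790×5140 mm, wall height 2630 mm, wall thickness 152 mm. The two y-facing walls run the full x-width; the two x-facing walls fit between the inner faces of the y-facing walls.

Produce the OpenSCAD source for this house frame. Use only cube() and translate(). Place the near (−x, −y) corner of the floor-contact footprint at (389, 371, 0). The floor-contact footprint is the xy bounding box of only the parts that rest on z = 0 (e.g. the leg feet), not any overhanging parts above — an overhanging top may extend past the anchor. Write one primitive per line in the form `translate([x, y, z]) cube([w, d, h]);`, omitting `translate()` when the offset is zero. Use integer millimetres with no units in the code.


translate([389, 371, 0]) cube([2790, 152, 2630]);
translate([389, 5359, 0]) cube([2790, 152, 2630]);
translate([389, 523, 0]) cube([152, 4836, 2630]);
translate([3027, 523, 0]) cube([152, 4836, 2630]);


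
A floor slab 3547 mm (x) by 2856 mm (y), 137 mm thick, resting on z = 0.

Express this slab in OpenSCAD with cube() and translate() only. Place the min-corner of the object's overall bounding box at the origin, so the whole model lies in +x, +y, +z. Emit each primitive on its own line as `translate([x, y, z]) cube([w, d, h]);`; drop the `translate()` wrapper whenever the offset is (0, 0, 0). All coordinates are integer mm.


cube([3547, 2856, 137]);


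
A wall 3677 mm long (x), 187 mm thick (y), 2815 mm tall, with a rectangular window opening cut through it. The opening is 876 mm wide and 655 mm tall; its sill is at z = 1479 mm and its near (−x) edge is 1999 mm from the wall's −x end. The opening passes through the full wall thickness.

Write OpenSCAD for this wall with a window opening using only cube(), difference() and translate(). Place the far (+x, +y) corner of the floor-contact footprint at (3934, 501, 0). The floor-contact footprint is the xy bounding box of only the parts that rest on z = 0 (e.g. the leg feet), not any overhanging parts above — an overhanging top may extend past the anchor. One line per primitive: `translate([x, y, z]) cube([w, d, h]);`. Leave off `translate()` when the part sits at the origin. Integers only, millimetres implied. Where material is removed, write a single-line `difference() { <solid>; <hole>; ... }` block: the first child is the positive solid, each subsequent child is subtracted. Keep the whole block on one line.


difference() { translate([257, 314, 0]) cube([3677, 187, 2815]); translate([2256, 314, 1479]) cube([876, 187, 655]); }


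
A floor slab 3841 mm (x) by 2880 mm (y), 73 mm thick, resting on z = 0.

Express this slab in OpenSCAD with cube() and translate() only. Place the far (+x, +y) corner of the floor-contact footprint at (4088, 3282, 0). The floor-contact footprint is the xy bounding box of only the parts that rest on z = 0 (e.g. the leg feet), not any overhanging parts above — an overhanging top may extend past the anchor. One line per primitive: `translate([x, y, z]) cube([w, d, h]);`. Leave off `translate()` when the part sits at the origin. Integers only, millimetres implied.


translate([247, 402, 0]) cube([3841, 2880, 73]);


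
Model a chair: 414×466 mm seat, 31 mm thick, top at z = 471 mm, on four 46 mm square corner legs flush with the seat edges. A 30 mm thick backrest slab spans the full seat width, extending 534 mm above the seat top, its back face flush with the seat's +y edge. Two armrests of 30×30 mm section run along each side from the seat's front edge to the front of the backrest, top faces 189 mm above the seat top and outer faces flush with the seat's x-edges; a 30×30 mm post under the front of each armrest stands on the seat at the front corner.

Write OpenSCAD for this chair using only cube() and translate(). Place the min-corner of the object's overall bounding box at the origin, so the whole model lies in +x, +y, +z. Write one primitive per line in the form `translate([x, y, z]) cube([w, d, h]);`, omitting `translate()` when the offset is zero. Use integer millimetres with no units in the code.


translate([0, 0, 440]) cube([414, 466, 31]);
cube([46, 46, 440]);
translate([368, 0, 0]) cube([46, 46, 440]);
translate([0, 420, 0]) cube([46, 46, 440]);
translate([368, 420, 0]) cube([46, 46, 440]);
translate([0, 436, 471]) cube([414, 30, 534]);
translate([0, 0, 630]) cube([30, 436, 30]);
translate([384, 0, 630]) cube([30, 436, 30]);
translate([0, 0, 471]) cube([30, 30, 159]);
translate([384, 0, 471]) cube([30, 30, 159]);


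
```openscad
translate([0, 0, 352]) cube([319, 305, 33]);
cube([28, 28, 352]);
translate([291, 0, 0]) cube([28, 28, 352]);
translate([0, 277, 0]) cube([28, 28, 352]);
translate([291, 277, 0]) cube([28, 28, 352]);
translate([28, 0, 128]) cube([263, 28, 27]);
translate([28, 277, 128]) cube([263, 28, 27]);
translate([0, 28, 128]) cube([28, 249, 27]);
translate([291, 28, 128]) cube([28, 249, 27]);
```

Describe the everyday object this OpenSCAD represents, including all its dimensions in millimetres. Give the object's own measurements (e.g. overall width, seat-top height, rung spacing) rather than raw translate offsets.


A four-legged stool. The seat is a 319×305×33 mm slab whose top surface is at z = 385 mm; four square legs, each 28×28 mm in cross-section, run from the floor (z = 0) to the underside of the seat, each flush with a corner of the seat. Four stretchers, 28 mm wide and 27 mm tall, connect adjacent legs with their undersides at z = 128 mm, each running between the inner faces of the legs it joins and aligned with the legs' outer faces on the other axis.


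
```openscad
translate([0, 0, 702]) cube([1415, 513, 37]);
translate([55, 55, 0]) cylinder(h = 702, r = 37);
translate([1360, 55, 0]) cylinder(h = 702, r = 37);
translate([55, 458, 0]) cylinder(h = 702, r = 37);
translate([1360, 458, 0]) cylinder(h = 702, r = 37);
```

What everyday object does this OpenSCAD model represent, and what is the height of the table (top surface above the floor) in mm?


A table. The table height is 739 mm.

A 1415×513×37 slab sits at z = 702 on four Ø74 mm round legs — a table. The top surface is at 702 + 37 = 739 mm.


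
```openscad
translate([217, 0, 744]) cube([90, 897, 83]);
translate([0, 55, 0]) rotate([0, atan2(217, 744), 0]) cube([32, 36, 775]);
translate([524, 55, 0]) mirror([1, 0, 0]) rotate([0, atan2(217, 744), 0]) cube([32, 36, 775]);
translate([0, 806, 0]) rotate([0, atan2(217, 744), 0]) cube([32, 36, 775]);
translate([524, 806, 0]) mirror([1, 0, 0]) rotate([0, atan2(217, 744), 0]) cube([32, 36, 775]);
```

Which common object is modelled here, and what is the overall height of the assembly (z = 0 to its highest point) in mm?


A sawhorse. The overall height is 827 mm.

A beam across two mirrored pairs of raked legs — a sawhorse. The beam's underside is at z = 744 (matching the legs' vertical rise in atan2(217, 744)) and the beam is 83 mm tall, so its top is at 744 + 83 = 827 mm. The raked legs top out at the beam's underside, so that is the highest point.


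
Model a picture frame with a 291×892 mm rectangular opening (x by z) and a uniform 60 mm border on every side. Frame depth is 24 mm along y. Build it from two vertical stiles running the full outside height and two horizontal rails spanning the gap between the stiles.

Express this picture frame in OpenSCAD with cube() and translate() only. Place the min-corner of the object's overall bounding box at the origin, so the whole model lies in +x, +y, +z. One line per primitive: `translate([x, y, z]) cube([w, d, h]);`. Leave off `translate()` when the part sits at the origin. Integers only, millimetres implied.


cube([60, 24, 1012]);
translate([351, 0, 0]) cube([60, 24, 1012]);
translate([60, 0, 0]) cube([291, 24, 60]);
translate([60, 0, 952]) cube([291, 24, 60]);


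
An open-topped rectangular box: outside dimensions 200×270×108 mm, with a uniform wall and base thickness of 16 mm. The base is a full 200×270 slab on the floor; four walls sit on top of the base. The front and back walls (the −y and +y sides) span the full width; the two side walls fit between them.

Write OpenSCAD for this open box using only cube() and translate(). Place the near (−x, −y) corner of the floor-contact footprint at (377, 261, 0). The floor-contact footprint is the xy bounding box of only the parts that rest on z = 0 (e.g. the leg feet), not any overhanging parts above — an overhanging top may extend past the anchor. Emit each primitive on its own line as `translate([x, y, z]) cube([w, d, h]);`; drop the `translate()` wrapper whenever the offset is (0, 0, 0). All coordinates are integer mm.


translate([377, 261, 0]) cube([200, 270, 16]);
translate([377, 261, 16]) cube([200, 16, 92]);
translate([377, 515, 16]) cube([200, 16, 92]);
translate([377, 277, 16]) cube([16, 238, 92]);
translate([561, 277, 16]) cube([16, 238, 92]);


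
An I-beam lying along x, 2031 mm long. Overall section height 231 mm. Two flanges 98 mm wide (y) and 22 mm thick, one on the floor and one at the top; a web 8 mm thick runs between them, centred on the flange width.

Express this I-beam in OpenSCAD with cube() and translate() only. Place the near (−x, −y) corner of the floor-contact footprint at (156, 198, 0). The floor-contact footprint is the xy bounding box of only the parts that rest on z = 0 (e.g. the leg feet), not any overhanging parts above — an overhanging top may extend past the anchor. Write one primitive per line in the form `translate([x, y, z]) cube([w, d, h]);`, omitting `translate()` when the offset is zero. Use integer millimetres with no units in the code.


translate([156, 198, 0]) cube([2031, 98, 22]);
translate([156, 243, 22]) cube([2031, 8, 187]);
translate([156, 198, 209]) cube([2031, 98, 22]);


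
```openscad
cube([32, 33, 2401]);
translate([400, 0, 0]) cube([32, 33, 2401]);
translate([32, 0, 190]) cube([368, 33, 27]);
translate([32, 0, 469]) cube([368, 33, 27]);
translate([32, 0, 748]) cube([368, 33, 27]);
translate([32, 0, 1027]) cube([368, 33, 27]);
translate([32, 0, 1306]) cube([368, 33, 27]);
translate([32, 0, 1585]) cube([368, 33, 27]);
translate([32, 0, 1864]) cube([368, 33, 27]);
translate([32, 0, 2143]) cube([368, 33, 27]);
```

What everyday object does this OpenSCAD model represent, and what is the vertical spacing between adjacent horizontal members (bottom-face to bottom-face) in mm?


A ladder. The rung spacing is 279 mm.

Two tall 32×33 posts with 8 short bars between them — a ladder. Adjacent rungs sit at z = 190 and z = 469, so the spacing is 469 − 190 = 279 mm.


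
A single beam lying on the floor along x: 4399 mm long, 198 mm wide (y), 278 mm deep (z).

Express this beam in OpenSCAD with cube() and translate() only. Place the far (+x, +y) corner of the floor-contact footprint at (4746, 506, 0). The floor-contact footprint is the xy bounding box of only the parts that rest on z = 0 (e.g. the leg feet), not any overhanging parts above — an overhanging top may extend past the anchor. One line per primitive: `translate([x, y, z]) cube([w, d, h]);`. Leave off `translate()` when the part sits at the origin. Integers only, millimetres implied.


translate([347, 308, 0]) cube([4399, 198, 278]);


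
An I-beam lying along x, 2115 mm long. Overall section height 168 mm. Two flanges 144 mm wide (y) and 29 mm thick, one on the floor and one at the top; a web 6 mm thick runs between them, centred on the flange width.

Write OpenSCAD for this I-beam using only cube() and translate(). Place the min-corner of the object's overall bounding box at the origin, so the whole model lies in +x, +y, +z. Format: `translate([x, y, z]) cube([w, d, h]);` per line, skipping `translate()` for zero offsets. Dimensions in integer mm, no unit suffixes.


cube([2115, 144, 29]);
translate([0, 69, 29]) cube([2115, 6, 110]);
translate([0, 0, 139]) cube([2115, 144, 29]);


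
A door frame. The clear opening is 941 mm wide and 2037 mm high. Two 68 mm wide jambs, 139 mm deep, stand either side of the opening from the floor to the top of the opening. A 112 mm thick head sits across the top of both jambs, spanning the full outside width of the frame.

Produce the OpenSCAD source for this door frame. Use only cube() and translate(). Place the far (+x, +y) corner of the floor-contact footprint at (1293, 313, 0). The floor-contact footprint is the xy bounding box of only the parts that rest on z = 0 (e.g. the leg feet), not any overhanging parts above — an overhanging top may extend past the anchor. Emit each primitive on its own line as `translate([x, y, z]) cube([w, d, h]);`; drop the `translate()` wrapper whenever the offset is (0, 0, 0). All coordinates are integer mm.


translate([216, 174, 0]) cube([68, 139, 2037]);
translate([1225, 174, 0]) cube([68, 139, 2037]);
translate([216, 174, 2037]) cube([1077, 139, 112]);


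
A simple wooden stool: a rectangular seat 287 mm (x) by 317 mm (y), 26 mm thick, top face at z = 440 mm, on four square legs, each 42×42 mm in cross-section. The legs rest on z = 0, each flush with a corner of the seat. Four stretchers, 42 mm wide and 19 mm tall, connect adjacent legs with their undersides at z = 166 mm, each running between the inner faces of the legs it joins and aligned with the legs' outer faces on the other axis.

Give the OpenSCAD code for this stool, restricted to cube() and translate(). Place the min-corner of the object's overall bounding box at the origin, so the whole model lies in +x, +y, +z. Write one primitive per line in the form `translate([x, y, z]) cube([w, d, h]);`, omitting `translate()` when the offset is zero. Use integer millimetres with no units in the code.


translate([0, 0, 414]) cube([287, 317, 26]);
cube([42, 42, 414]);
translate([245, 0, 0]) cube([42, 42, 414]);
translate([0, 275, 0]) cube([42, 42, 414]);
translate([245, 275, 0]) cube([42, 42, 414]);
translate([42, 0, 166]) cube([203, 42, 19]);
translate([42, 275, 166]) cube([203, 42, 19]);
translate([0, 42, 166]) cube([42, 233, 19]);
translate([245, 42, 166]) cube([42, 233, 19]);


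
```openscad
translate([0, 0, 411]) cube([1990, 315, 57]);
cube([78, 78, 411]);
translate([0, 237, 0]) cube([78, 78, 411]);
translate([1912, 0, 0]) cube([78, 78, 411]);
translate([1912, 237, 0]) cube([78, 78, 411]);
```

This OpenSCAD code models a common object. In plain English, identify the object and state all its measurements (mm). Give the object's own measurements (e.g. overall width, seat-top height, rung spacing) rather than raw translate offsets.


A long wooden bench with a 1990 mm (x) × 315 mm (y) seat, 57 mm thick, its top surface 468 mm above the floor. Four 78 mm square legs at the seat corners, flush with the edges, run from z = 0 to the seat underside.


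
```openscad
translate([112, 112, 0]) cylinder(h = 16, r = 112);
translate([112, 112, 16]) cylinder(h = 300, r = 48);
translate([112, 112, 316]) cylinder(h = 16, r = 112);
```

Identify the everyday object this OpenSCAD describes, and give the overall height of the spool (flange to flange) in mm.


A spool. The overall height is 332 mm.

Three coaxial cylinders, large–small–large — a spool. Two 16 mm flanges and a 300 mm core give 16 + 300 + 16 = 332 mm.


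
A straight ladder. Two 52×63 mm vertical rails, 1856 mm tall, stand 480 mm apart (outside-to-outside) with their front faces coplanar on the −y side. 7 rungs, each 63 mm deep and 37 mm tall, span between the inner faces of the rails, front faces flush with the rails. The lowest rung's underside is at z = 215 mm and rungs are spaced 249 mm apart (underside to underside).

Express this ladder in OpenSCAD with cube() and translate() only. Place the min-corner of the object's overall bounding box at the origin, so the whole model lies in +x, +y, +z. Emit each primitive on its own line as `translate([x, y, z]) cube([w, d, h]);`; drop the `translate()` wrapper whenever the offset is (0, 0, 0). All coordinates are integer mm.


// rung span = 480 - 2*52 = 376
// rung[k] z = 215 + k*249
cube([52, 63, 1856]);
translate([428, 0, 0]) cube([52, 63, 1856]);
translate([52, 0, 215]) cube([376, 63, 37]);
translate([52, 0, 464]) cube([376, 63, 37]);
translate([52, 0, 713]) cube([376, 63, 37]);
translate([52, 0, 962]) cube([376, 63, 37]);
translate([52, 0, 1211]) cube([376, 63, 37]);
translate([52, 0, 1460]) cube([376, 63, 37]);
translate([52, 0, 1709]) cube([376, 63, 37]);


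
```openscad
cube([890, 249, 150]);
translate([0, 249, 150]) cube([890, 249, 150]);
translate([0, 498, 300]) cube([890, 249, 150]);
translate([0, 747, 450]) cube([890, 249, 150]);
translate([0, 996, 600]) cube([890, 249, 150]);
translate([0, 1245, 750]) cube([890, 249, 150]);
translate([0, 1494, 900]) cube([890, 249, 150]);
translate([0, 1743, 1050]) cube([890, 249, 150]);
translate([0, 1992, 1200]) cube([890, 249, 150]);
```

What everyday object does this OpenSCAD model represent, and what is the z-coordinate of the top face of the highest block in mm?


A staircase. The total rise is 1350 mm.

9 identical blocks, each offset up and back from the previous — a staircase. Each step is 150 mm tall and there are 9 of them, so the total rise is 9 × 150 = 1350 mm.


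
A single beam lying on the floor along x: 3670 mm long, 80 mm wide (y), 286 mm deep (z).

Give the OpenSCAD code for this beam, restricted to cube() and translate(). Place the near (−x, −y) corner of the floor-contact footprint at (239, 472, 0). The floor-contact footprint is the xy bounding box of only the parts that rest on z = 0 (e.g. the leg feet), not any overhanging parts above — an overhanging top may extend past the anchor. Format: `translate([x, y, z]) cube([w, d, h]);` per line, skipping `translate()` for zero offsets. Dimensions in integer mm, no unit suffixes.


translate([239, 472, 0]) cube([3670, 80, 286]);


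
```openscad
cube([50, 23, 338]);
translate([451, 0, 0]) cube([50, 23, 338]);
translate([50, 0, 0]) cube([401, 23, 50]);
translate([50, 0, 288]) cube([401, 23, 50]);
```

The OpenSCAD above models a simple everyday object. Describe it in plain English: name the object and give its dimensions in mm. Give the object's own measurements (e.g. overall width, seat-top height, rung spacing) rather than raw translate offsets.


A rectangular picture frame lying in the x–z plane (depth along y). The opening is 401 mm wide (x) by 238 mm tall (z), surrounded by a border 50 mm wide on all four sides. The frame is 23 mm deep and is made of two full-height vertical stiles with two horizontal rails fitted between them.


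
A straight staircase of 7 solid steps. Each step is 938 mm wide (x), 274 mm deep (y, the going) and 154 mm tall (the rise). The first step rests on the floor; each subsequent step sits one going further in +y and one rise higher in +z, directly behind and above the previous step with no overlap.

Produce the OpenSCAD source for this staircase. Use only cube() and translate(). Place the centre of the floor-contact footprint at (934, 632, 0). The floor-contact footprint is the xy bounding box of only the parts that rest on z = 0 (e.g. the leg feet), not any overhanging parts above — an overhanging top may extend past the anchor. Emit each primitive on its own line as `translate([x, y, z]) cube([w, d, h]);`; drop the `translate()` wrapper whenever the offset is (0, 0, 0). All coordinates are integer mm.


translate([465, 495, 0]) cube([938, 274, 154]);
translate([465, 769, 154]) cube([938, 274, 154]);
translate([465, 1043, 308]) cube([938, 274, 154]);
translate([465, 1317, 462]) cube([938, 274, 154]);
translate([465, 1591, 616]) cube([938, 274, 154]);
translate([465, 1865, 770]) cube([938, 274, 154]);
translate([465, 2139, 924]) cube([938, 274, 154]);


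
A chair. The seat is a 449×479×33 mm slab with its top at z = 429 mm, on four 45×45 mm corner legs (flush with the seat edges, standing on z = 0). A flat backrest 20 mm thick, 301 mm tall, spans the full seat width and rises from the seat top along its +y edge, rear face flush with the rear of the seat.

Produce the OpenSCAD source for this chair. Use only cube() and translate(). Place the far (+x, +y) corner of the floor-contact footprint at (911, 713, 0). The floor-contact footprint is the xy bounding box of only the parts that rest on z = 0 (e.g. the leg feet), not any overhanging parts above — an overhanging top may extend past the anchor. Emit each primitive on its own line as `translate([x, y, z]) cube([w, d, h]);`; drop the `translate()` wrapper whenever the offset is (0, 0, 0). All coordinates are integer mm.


translate([462, 234, 396]) cube([449, 479, 33]);
translate([462, 234, 0]) cube([45, 45, 396]);
translate([866, 234, 0]) cube([45, 45, 396]);
translate([462, 668, 0]) cube([45, 45, 396]);
translate([866, 668, 0]) cube([45, 45, 396]);
translate([462, 693, 429]) cube([449, 20, 301]);


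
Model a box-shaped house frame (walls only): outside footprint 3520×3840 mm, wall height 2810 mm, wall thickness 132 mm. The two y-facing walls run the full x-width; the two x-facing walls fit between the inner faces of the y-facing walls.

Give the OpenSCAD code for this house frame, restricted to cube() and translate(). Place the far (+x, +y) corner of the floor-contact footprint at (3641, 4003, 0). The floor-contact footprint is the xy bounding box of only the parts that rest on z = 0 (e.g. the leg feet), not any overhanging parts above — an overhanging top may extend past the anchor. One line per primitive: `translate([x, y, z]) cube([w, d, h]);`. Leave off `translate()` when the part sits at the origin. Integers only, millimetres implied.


translate([121, 163, 0]) cube([3520, 132, 2810]);
translate([121, 3871, 0]) cube([3520, 132, 2810]);
translate([121, 295, 0]) cube([132, 3576, 2810]);
translate([3509, 295, 0]) cube([132, 3576, 2810]);


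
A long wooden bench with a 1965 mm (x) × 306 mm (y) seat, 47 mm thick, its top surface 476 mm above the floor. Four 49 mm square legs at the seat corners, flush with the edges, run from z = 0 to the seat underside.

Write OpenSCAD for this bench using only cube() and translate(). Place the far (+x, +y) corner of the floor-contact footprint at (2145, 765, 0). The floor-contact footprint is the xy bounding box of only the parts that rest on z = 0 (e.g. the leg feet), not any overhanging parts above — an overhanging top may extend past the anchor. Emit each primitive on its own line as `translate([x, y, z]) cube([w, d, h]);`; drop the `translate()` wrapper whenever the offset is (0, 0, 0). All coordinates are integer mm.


translate([180, 459, 429]) cube([1965, 306, 47]);
translate([180, 459, 0]) cube([49, 49, 429]);
translate([180, 716, 0]) cube([49, 49, 429]);
translate([2096, 459, 0]) cube([49, 49, 429]);
translate([2096, 716, 0]) cube([49, 49, 429]);


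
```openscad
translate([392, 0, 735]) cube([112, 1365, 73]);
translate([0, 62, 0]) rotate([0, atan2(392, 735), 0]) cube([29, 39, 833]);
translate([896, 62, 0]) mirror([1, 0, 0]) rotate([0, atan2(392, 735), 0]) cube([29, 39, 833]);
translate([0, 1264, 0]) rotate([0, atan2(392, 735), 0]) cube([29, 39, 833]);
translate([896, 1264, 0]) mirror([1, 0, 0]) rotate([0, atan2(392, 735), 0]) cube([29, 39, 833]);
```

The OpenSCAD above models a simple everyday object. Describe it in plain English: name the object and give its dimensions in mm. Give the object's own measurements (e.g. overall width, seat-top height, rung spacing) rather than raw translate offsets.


A sawhorse. A 112×1365×73 mm beam (x, y, z) sits on two A-frame leg pairs. Each pair is two raked legs of 29×39 mm section (39 mm along y) splaying symmetrically in x. Each leg rises 735 mm vertically over 392 mm of horizontal reach and is 833 mm long along its own axis. Every leg's outer bottom edge rests on the floor and its outer top edge meets a bottom edge of the beam — the left legs (tilting toward +x) meet the beam's −x bottom edge, the right legs (their mirror images, tilting toward −x) meet its +x bottom edge — so the leg tops tuck under the beam, the beam's underside is 735 mm above the floor, and the feet are 896 mm apart outside-to-outside with the beam centred between them. The two leg pairs are set in 62 mm from either end of the beam.


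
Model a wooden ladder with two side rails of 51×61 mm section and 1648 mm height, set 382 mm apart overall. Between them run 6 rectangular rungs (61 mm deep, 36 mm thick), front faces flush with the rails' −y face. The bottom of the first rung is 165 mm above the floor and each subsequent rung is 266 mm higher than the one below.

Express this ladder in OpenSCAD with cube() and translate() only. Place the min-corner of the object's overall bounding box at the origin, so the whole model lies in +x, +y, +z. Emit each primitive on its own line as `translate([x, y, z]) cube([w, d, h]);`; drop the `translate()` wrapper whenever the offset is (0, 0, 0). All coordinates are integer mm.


cube([51, 61, 1648]);
translate([331, 0, 0]) cube([51, 61, 1648]);
translate([51, 0, 165]) cube([280, 61, 36]);
translate([51, 0, 431]) cube([280, 61, 36]);
translate([51, 0, 697]) cube([280, 61, 36]);
translate([51, 0, 963]) cube([280, 61, 36]);
translate([51, 0, 1229]) cube([280, 61, 36]);
translate([51, 0, 1495]) cube([280, 61, 36]);


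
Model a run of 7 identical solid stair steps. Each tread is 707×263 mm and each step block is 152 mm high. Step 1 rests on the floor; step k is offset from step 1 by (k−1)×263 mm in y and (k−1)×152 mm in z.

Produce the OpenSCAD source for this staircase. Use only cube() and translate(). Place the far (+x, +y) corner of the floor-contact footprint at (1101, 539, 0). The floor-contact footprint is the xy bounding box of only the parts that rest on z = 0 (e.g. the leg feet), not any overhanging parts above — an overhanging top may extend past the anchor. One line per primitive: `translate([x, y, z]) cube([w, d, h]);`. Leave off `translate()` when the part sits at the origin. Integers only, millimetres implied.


translate([394, 276, 0]) cube([707, 263, 152]);
translate([394, 539, 152]) cube([707, 263, 152]);
translate([394, 802, 304]) cube([707, 263, 152]);
translate([394, 1065, 456]) cube([707, 263, 152]);
translate([394, 1328, 608]) cube([707, 263, 152]);
translate([394, 1591, 760]) cube([707, 263, 152]);
translate([394, 1854, 912]) cube([707, 263, 152]);


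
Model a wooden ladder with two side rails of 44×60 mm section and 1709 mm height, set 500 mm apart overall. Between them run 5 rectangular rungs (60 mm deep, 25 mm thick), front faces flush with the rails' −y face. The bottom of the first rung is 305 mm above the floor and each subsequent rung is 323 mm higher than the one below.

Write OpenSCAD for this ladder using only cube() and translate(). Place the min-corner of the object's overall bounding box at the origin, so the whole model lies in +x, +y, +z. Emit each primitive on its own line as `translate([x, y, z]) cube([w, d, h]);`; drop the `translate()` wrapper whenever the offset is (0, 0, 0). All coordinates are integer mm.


// rung span = 500 - 2*44 = 412
// rung[k] z = 305 + k*323
cube([44, 60, 1709]);
translate([456, 0, 0]) cube([44, 60, 1709]);
translate([44, 0, 305]) cube([412, 60, 25]);
translate([44, 0, 628]) cube([412, 60, 25]);
translate([44, 0, 951]) cube([412, 60, 25]);
translate([44, 0, 1274]) cube([412, 60, 25]);
translate([44, 0, 1597]) cube([412, 60, 25]);


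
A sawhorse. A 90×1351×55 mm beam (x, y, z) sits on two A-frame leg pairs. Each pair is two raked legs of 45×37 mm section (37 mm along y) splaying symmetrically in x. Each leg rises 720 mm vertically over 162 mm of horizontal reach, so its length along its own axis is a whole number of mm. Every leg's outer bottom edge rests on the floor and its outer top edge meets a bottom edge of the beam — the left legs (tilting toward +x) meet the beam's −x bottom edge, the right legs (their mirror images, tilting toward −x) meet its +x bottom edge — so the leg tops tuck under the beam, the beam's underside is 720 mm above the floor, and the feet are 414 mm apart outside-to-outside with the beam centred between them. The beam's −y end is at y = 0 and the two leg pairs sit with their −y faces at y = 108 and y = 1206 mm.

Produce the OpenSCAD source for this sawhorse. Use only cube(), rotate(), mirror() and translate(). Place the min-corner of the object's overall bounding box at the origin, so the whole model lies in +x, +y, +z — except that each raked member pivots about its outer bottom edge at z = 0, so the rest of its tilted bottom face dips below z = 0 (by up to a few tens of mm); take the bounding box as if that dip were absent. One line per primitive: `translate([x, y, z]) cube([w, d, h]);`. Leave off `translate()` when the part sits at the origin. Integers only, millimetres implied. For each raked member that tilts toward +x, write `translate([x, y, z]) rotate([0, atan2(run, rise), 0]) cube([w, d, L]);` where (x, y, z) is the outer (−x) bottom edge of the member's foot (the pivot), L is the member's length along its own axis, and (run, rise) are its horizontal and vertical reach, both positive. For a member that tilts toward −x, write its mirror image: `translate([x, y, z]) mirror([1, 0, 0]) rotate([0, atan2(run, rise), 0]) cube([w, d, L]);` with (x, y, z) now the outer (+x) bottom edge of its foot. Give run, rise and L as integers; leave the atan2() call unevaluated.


translate([162, 0, 720]) cube([90, 1351, 55]);
translate([0, 108, 0]) rotate([0, atan2(162, 720), 0]) cube([45, 37, 738]);
translate([414, 108, 0]) mirror([1, 0, 0]) rotate([0, atan2(162, 720), 0]) cube([45, 37, 738]);
translate([0, 1206, 0]) rotate([0, atan2(162, 720), 0]) cube([45, 37, 738]);
translate([414, 1206, 0]) mirror([1, 0, 0]) rotate([0, atan2(162, 720), 0]) cube([45, 37, 738]);


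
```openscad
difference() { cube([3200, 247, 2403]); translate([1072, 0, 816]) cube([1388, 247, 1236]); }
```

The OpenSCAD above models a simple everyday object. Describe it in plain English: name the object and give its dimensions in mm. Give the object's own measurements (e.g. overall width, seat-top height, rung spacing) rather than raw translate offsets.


A wall 3200 mm long (x), 247 mm thick (y), 2403 mm tall, with a rectangular window opening cut through it. The opening is 1388 mm wide and 1236 mm tall; its sill is at z = 816 mm and its near (−x) edge is 1072 mm from the wall's −x end. The opening passes through the full wall thickness.


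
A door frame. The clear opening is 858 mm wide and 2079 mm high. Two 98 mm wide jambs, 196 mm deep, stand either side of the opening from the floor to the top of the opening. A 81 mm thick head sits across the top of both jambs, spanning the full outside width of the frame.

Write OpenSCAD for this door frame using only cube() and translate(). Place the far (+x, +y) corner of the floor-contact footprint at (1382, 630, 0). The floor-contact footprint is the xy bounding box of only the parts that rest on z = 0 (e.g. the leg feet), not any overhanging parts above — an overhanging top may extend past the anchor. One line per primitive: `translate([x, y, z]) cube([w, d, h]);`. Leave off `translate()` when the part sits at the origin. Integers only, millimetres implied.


translate([328, 434, 0]) cube([98, 196, 2079]);
translate([1284, 434, 0]) cube([98, 196, 2079]);
translate([328, 434, 2079]) cube([1054, 196, 81]);


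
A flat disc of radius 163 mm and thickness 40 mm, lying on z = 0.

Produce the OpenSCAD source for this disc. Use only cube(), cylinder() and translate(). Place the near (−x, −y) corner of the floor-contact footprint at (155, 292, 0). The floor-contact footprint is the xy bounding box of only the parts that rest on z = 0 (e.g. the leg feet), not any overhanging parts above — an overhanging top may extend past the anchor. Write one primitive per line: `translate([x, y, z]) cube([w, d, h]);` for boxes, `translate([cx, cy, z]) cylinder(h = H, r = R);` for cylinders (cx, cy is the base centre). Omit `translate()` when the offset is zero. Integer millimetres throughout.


translate([318, 455, 0]) cylinder(h = 40, r = 163);


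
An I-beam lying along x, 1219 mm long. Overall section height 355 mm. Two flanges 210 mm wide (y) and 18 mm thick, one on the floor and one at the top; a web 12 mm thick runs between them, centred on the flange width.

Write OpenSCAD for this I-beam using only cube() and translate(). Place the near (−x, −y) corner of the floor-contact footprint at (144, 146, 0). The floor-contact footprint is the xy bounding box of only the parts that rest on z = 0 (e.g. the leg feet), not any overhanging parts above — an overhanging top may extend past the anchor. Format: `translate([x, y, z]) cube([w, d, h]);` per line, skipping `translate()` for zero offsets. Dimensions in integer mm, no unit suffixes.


translate([144, 146, 0]) cube([1219, 210, 18]);
translate([144, 245, 18]) cube([1219, 12, 319]);
translate([144, 146, 337]) cube([1219, 210, 18]);


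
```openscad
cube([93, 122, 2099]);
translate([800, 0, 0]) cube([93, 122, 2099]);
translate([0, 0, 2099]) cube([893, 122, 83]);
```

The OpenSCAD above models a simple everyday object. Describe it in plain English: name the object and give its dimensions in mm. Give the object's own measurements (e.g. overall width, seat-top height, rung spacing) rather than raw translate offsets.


A door frame. The clear opening is 707 mm wide and 2099 mm high. Two 93 mm wide jambs, 122 mm deep, stand either side of the opening from the floor to the top of the opening. A 83 mm thick head sits across the top of both jambs, spanning the full outside width of the frame.


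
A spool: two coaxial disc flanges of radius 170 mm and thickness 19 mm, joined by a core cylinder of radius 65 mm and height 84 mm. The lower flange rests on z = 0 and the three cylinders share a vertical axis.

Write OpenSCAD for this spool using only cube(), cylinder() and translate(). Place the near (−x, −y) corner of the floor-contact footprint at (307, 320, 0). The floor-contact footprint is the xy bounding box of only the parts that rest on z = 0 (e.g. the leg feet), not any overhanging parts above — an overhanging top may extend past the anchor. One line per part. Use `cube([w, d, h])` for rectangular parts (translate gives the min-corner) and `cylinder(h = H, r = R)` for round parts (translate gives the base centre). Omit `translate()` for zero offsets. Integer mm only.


translate([477, 490, 0]) cylinder(h = 19, r = 170);
translate([477, 490, 19]) cylinder(h = 84, r = 65);
translate([477, 490, 103]) cylinder(h = 19, r = 170);


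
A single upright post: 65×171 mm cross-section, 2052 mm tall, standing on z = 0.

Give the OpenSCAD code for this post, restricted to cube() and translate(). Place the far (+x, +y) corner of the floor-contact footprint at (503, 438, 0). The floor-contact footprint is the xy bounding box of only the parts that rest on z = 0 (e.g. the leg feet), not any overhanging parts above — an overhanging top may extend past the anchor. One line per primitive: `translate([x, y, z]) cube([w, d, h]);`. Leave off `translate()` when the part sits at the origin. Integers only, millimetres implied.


translate([438, 267, 0]) cube([65, 171, 2052]);
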